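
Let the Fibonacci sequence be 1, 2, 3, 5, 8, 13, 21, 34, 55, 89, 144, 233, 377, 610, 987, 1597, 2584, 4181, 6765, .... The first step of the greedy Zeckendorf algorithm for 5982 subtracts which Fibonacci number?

4181 ≤ 5982 < 6765, so the largest Fibonacci number not exceeding 5982 is 4181.

4181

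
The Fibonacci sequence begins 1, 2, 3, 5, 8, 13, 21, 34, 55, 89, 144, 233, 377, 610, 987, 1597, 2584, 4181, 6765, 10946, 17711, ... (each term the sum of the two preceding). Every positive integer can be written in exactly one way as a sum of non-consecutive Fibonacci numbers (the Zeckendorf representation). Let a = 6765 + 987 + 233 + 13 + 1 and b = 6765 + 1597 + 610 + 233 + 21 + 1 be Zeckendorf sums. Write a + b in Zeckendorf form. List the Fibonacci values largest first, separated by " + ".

10946 + 4181 + 1597 + 377 + 89 + 34 + 2

The two numbers are 7999 and 9227, so their sum is 17226.
subtract 10946 from 17226: 6280 remains
subtract 4181 from 6280: 2099 remains
subtract 1597 from 2099: 502 remains
subtract 377 from 502: 125 remains
subtract 89 from 125: 36 remains
subtract 34 from 36: 2 remains
subtract 2 from 2: 0 remains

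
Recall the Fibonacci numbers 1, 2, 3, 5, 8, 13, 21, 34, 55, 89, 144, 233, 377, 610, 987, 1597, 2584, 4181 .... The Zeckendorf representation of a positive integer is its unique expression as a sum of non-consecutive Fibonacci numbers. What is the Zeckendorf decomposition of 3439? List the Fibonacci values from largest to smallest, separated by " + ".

subtract 2584 from 3439: 855 remains
subtract 610 from 855: 245 remains
subtract 233 from 245: 12 remains
subtract 8 from 12: 4 remains
subtract 3 from 4: 1 remains
subtract 1 from 1: 0 remains
So 3439 = 2584 + 610 + 233 + 8 + 3 + 1, with no two terms consecutive in the sequence.

2584 + 610 + 233 + 8 + 3 + 1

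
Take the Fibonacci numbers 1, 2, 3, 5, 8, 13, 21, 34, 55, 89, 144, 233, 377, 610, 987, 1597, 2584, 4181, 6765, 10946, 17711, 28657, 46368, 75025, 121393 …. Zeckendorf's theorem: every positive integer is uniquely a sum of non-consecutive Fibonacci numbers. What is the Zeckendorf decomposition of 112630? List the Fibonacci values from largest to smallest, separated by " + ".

75025 + 28657 + 6765 + 1597 + 377 + 144 + 55 + 8 + 2

112630 − 75025 = 37605
37605 − 28657 = 8948
8948 − 6765 = 2183
2183 − 1597 = 586
586 − 377 = 209
209 − 144 = 65
65 − 55 = 10
10 − 8 = 2
2 − 2 = 0
So 112630 = 75025 + 28657 + 6765 + 1597 + 377 + 144 + 55 + 8 + 2, with no two terms consecutive in the sequence.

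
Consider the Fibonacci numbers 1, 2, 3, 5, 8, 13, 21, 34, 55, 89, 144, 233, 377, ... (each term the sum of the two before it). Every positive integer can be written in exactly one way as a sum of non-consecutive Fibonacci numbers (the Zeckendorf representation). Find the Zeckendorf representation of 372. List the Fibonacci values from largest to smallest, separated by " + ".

Greedy algorithm:
subtract 233 from 372: 139 remains
subtract 89 from 139: 50 remains
subtract 34 from 50: 16 remains
subtract 13 from 16: 3 remains
subtract 3 from 3: 0 remains
So 372 = 233 + 89 + 34 + 13 + 3, with no two terms consecutive in the sequence.

233 + 89 + 34 + 13 + 3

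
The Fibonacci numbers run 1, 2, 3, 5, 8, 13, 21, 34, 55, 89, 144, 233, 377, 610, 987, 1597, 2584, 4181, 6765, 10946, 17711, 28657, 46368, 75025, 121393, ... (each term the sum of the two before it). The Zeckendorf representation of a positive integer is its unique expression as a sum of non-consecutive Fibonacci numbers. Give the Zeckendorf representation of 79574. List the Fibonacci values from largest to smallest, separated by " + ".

79574 − 75025 = 4549
4549 − 4181 = 368
368 − 233 = 135
135 − 89 = 46
46 − 34 = 12
12 − 8 = 4
4 − 3 = 1
1 − 1 = 0
So 79574 = 75025 + 4181 + 233 + 89 + 34 + 8 + 3 + 1, with no two terms consecutive in the sequence.

75025 + 4181 + 233 + 89 + 34 + 8 + 3 + 1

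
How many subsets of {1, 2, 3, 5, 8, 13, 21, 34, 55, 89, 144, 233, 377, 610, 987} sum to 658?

17

658 = 610+34+13+1 = 610+34+8+5+1 = 377+233+34+13+1 = 610+34+8+3+2+1 = … (13 more), for 17 in all.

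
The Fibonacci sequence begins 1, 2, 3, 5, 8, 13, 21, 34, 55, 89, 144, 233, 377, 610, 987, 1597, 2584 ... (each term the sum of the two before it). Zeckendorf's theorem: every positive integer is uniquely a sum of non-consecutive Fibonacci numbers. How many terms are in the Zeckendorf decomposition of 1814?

5

subtract 1597 from 1814: 217 remains
subtract 144 from 217: 73 remains
subtract 55 from 73: 18 remains
subtract 13 from 18: 5 remains
subtract 5 from 5: 0 remains
1814 = 1597 + 144 + 55 + 13 + 5, which has 5 terms.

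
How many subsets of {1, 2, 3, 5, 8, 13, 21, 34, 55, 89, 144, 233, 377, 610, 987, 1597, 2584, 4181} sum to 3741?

42

Starting from the Zeckendorf form and repeatedly splitting a term F_k into F_{k−1} + F_{k−2} (when neither is already used) reaches every representation.
3741 = 2584+987+144+21+5 = 2584+987+144+21+3+2 = 2584+987+144+13+8+5 = … (39 more), for 42 in all.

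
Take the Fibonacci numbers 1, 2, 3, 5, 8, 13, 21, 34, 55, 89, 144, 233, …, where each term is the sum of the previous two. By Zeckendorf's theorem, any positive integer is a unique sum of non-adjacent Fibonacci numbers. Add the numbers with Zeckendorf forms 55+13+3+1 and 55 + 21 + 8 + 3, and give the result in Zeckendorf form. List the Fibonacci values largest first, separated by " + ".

144 + 13 + 2

The two numbers are 72 and 87, so their sum is 159.
159: greatest Fibonacci not exceeding it is 144, leaving 15
15: greatest Fibonacci not exceeding it is 13, leaving 2
2: greatest Fibonacci not exceeding it is 2, leaving 0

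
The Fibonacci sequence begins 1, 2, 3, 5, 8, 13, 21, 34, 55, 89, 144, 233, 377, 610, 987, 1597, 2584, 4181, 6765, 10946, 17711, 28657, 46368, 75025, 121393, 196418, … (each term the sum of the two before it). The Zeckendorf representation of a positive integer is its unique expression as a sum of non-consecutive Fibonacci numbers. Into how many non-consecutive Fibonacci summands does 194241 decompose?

9

take 121393 (≤ 194241); 194241 − 121393 = 72848
take 46368 (≤ 72848); 72848 − 46368 = 26480
take 17711 (≤ 26480); 26480 − 17711 = 8769
take 6765 (≤ 8769); 8769 − 6765 = 2004
take 1597 (≤ 2004); 2004 − 1597 = 407
take 377 (≤ 407); 407 − 377 = 30
take 21 (≤ 30); 30 − 21 = 9
take 8 (≤ 9); 9 − 8 = 1
take 1 (≤ 1); 1 − 1 = 0
194241 = 121393 + 46368 + 17711 + 6765 + 1597 + 377 + 21 + 8 + 1, which has 9 terms.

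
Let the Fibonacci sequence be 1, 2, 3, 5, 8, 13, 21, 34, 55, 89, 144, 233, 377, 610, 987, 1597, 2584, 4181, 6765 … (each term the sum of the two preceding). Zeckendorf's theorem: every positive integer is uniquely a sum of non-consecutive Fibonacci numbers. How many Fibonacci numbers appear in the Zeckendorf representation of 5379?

7

Repeatedly subtract the largest Fibonacci number that fits:
5379 − 4181 = 1198
1198 − 987 = 211
211 − 144 = 67
67 − 55 = 12
12 − 8 = 4
4 − 3 = 1
1 − 1 = 0
5379 = 4181 + 987 + 144 + 55 + 8 + 3 + 1, which has 7 terms.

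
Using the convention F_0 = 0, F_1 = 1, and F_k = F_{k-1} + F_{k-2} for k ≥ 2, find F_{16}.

987

Iterating the recurrence up to F_{10} = 55 and F_{9} = 34:
F_{11} = F_{10} + F_{9} = 55 + 34 = 89
F_{12} = F_{11} + F_{10} = 89 + 55 = 144
F_{13} = F_{12} + F_{11} = 144 + 89 = 233
F_{14} = F_{13} + F_{12} = 233 + 144 = 377
F_{15} = F_{14} + F_{13} = 377 + 233 = 610
F_{16} = F_{15} + F_{14} = 610 + 377 = 987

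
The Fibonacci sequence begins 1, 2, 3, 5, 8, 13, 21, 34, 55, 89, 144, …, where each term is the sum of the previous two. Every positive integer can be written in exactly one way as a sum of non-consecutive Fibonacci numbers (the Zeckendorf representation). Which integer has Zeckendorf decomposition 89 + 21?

110

89 + 21 = 110.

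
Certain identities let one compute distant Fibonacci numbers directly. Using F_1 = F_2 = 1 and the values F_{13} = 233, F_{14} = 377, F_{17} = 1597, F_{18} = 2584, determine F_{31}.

By the addition formula F_{m+n} = F_m F_{n+1} + F_{m−1} F_n with m=14, n=17: F_{31} = 377·2584 + 233·1597 = 974168 + 372101 = 1346269.

1346269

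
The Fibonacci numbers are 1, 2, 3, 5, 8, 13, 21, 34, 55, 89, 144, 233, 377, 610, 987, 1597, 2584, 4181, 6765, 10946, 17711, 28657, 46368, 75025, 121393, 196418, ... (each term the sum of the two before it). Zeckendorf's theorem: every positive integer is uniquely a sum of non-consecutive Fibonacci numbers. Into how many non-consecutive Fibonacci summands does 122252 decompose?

5

Repeatedly subtract the largest Fibonacci number that fits:
take 121393 (≤ 122252); 122252 − 121393 = 859
take 610 (≤ 859); 859 − 610 = 249
take 233 (≤ 249); 249 − 233 = 16
take 13 (≤ 16); 16 − 13 = 3
take 3 (≤ 3); 3 − 3 = 0
122252 = 121393 + 610 + 233 + 13 + 3, which has 5 terms.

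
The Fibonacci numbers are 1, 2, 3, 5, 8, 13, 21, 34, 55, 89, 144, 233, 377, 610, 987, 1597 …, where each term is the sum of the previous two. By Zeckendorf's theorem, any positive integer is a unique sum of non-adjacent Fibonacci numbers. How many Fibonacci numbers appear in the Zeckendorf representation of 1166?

take 987 (≤ 1166); 1166 − 987 = 179
take 144 (≤ 179); 179 − 144 = 35
take 34 (≤ 35); 35 − 34 = 1
take 1 (≤ 1); 1 − 1 = 0
1166 = 987 + 144 + 34 + 1, which has 4 terms.

4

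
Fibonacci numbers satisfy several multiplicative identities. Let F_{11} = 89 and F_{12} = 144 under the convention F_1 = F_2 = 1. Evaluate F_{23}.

By F_{2k+1} = F_k² + F_{k+1}²: F_{23} = 89² + 144² = 7921 + 20736 = 28657.

28657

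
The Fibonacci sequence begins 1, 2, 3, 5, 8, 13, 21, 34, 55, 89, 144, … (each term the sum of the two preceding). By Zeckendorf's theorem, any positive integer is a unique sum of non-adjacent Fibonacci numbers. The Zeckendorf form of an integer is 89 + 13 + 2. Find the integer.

89 + 13 + 2 = 104.

104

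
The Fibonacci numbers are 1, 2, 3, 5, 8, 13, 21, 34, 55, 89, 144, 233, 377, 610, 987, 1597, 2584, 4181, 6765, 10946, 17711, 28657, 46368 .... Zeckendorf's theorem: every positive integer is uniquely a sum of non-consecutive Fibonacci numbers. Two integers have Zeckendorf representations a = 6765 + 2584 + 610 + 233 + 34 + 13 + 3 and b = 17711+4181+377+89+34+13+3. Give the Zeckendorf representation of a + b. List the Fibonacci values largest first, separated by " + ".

The two numbers are 10242 and 22408, so their sum is 32650.
Repeatedly subtract the largest Fibonacci number that fits:
32650 − 28657 = 3993
3993 − 2584 = 1409
1409 − 987 = 422
422 − 377 = 45
45 − 34 = 11
11 − 8 = 3
3 − 3 = 0

28657 + 2584 + 987 + 377 + 34 + 8 + 3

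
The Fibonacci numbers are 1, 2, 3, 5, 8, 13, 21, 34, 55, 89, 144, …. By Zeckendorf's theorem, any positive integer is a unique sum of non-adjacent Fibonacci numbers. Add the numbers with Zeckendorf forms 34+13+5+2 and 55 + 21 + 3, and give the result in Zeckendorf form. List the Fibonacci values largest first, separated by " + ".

89 + 34 + 8 + 2

The two numbers are 54 and 79, so their sum is 133.
133 − 89 = 44
44 − 34 = 10
10 − 8 = 2
2 − 2 = 0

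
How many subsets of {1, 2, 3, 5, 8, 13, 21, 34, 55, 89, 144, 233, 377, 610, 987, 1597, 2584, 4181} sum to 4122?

19

4122 = 2584+987+377+144+21+8+1 = 2584+987+377+144+21+5+3+1 = 2584+987+377+89+55+21+8+1 = 2584+987+377+144+13+8+5+3+1 = … (15 more), for 19 in all.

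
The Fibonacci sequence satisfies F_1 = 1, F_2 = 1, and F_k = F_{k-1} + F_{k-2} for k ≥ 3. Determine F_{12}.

144

Iterating the recurrence up to F_{7} = 13 and F_{6} = 8:
F_{8} = F_{7} + F_{6} = 13 + 8 = 21
F_{9} = F_{8} + F_{7} = 21 + 13 = 34
F_{10} = F_{9} + F_{8} = 34 + 21 = 55
F_{11} = F_{10} + F_{9} = 55 + 34 = 89
F_{12} = F_{11} + F_{10} = 89 + 55 = 144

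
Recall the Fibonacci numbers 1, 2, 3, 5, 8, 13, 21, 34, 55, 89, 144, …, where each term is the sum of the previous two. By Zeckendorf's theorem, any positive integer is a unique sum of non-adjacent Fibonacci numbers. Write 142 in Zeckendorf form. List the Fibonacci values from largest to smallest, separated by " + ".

89 + 34 + 13 + 5 + 1

Greedily peel off the largest Fibonacci term at each step:
subtract 89 from 142: 53 remains
subtract 34 from 53: 19 remains
subtract 13 from 19: 6 remains
subtract 5 from 6: 1 remains
subtract 1 from 1: 0 remains
So 142 = 89 + 34 + 13 + 5 + 1, with no two terms consecutive in the sequence.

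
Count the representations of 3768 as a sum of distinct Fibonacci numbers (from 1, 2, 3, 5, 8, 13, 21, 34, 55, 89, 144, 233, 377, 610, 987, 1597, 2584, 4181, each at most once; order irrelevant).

3768 = 2584+987+144+34+13+5+1 = 2584+987+144+34+13+3+2+1 = 2584+987+89+55+34+13+5+1 = 2584+610+377+144+34+13+5+1 = … (28 more), for 32 in all.

32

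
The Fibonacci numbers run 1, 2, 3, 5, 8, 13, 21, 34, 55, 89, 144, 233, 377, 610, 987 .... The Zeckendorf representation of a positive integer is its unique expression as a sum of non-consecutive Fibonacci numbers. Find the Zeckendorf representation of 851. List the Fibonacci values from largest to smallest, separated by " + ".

610 + 233 + 8

Greedy algorithm:
610 ≤ 851 < 987, so take 610; remainder 241
233 ≤ 241 < 377, so take 233; remainder 8
8 ≤ 8 < 13, so take 8; remainder 0
So 851 = 610 + 233 + 8, with no two terms consecutive in the sequence.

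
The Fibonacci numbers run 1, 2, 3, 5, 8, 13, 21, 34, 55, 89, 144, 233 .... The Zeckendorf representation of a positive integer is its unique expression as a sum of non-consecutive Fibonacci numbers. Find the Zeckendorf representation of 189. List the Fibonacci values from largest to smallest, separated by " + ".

Repeatedly subtract the largest Fibonacci number that fits:
144 ≤ 189 < 233, so take 144; remainder 45
34 ≤ 45 < 55, so take 34; remainder 11
8 ≤ 11 < 13, so take 8; remainder 3
3 ≤ 3 < 5, so take 3; remainder 0
So 189 = 144 + 34 + 8 + 3, with no two terms consecutive in the sequence.

144 + 34 + 8 + 3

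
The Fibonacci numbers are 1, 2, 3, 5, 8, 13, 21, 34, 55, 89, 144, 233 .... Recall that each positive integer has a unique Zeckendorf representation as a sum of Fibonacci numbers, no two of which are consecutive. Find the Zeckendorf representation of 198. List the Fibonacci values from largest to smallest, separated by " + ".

144 + 34 + 13 + 5 + 2

take 144 (≤ 198); 198 − 144 = 54
take 34 (≤ 54); 54 − 34 = 20
take 13 (≤ 20); 20 − 13 = 7
take 5 (≤ 7); 7 − 5 = 2
take 2 (≤ 2); 2 − 2 = 0
So 198 = 144 + 34 + 13 + 5 + 2, with no two terms consecutive in the sequence.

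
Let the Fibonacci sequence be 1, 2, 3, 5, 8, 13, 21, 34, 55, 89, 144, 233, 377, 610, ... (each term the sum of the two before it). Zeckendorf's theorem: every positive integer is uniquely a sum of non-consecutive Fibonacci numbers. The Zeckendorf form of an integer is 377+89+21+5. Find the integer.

492

377+89+21+5 = 492.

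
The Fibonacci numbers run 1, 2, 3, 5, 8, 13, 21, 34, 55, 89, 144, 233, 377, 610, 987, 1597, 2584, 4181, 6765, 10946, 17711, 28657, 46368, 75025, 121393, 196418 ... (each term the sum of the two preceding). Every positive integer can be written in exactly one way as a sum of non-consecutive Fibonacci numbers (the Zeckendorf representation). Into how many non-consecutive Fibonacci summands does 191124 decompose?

9

Greedily peel off the largest Fibonacci term at each step:
121393 ≤ 191124 < 196418, so take 121393; remainder 69731
46368 ≤ 69731 < 75025, so take 46368; remainder 23363
17711 ≤ 23363 < 28657, so take 17711; remainder 5652
4181 ≤ 5652 < 6765, so take 4181; remainder 1471
987 ≤ 1471 < 1597, so take 987; remainder 484
377 ≤ 484 < 610, so take 377; remainder 107
89 ≤ 107 < 144, so take 89; remainder 18
13 ≤ 18 < 21, so take 13; remainder 5
5 ≤ 5 < 8, so take 5; remainder 0
191124 = 121393 + 46368 + 17711 + 4181 + 987 + 377 + 89 + 13 + 5, which has 9 terms.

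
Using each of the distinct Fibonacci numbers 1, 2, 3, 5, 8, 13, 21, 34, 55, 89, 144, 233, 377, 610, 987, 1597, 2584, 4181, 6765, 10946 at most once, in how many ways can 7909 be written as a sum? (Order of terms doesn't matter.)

Each representation comes from the Zeckendorf form by replacing some F_k with F_{k−1} + F_{k−2} where possible.
7909 = 6765+987+144+13 = 6765+987+144+8+5 = 6765+987+89+55+13 = 6765+610+377+144+13 = … (59 more), for 63 in all.

63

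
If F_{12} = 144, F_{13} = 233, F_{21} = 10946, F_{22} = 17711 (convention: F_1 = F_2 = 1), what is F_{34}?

By the addition formula F_{m+n} = F_m F_{n+1} + F_{m−1} F_n with m=13, n=21: F_{34} = 233·17711 + 144·10946 = 4126663 + 1576224 = 5702887.

5702887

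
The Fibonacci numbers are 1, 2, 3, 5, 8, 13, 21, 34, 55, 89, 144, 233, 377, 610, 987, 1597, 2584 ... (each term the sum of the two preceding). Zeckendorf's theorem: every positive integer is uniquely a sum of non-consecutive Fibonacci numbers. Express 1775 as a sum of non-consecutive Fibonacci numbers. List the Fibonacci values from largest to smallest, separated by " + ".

1597 + 144 + 34

Repeatedly subtract the largest Fibonacci number that fits:
take 1597 (≤ 1775); 1775 − 1597 = 178
take 144 (≤ 178); 178 − 144 = 34
take 34 (≤ 34); 34 − 34 = 0
So 1775 = 1597 + 144 + 34, with no two terms consecutive in the sequence.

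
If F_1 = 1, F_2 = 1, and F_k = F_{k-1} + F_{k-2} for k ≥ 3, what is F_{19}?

4181

Iterating the recurrence up to F_{15} = 610 and F_{14} = 377:
F_{16} = F_{15} + F_{14} = 610 + 377 = 987
F_{17} = F_{16} + F_{15} = 987 + 610 = 1597
F_{18} = F_{17} + F_{16} = 1597 + 987 = 2584
F_{19} = F_{18} + F_{17} = 2584 + 1597 = 4181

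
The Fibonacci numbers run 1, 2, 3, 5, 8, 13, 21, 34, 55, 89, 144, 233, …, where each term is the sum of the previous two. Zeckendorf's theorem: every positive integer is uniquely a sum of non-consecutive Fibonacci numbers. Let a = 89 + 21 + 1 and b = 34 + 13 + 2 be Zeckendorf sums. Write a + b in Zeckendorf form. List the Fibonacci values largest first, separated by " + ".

144 + 13 + 3

The two numbers are 111 and 49, so their sum is 160.
Greedy algorithm:
160: greatest Fibonacci not exceeding it is 144, leaving 16
16: greatest Fibonacci not exceeding it is 13, leaving 3
3: greatest Fibonacci not exceeding it is 3, leaving 0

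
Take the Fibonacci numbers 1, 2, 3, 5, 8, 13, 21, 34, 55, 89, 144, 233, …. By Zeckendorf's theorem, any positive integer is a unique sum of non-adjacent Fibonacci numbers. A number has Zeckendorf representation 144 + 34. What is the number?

144 + 34 = 178.

178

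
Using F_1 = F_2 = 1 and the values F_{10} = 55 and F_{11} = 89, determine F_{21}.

By F_{2k+1} = F_k² + F_{k+1}²: F_{21} = 55² + 89² = 3025 + 7921 = 10946.

10946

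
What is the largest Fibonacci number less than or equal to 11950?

10946 ≤ 11950 < 17711, so the largest Fibonacci number not exceeding 11950 is 10946.

10946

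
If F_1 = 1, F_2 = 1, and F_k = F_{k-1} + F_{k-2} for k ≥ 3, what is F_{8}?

Iterating the recurrence up to F_{3} = 2 and F_{2} = 1:
F_{4} = F_{3} + F_{2} = 2 + 1 = 3
F_{5} = F_{4} + F_{3} = 3 + 2 = 5
F_{6} = F_{5} + F_{4} = 5 + 3 = 8
F_{7} = F_{6} + F_{5} = 8 + 5 = 13
F_{8} = F_{7} + F_{6} = 13 + 8 = 21

21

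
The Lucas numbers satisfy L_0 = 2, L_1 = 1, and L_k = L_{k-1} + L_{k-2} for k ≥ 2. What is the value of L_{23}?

Iterating the recurrence up to L_{15} = 1364 and L_{14} = 843:
L_{16} = L_{15} + L_{14} = 1364 + 843 = 2207
L_{17} = L_{16} + L_{15} = 2207 + 1364 = 3571
L_{18} = L_{17} + L_{16} = 3571 + 2207 = 5778
L_{19} = L_{18} + L_{17} = 5778 + 3571 = 9349
L_{20} = L_{19} + L_{18} = 9349 + 5778 = 15127
L_{21} = L_{20} + L_{19} = 15127 + 9349 = 24476
L_{22} = L_{21} + L_{20} = 24476 + 15127 = 39603
L_{23} = L_{22} + L_{21} = 39603 + 24476 = 64079

64079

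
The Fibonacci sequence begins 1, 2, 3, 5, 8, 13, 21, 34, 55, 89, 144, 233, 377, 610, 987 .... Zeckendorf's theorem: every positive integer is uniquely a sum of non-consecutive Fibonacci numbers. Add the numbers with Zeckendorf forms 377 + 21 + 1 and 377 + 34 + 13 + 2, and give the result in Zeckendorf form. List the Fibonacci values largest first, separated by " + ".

The two numbers are 399 and 426, so their sum is 825.
610 ≤ 825 < 987, so take 610; remainder 215
144 ≤ 215 < 233, so take 144; remainder 71
55 ≤ 71 < 89, so take 55; remainder 16
13 ≤ 16 < 21, so take 13; remainder 3
3 ≤ 3 < 5, so take 3; remainder 0

610 + 144 + 55 + 13 + 3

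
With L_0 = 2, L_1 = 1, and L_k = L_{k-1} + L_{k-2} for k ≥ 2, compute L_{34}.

Iterating the recurrence up to L_{29} = 1149851 and L_{28} = 710647:
L_{30} = L_{29} + L_{28} = 1149851 + 710647 = 1860498
L_{31} = L_{30} + L_{29} = 1860498 + 1149851 = 3010349
L_{32} = L_{31} + L_{30} = 3010349 + 1860498 = 4870847
L_{33} = L_{32} + L_{31} = 4870847 + 3010349 = 7881196
L_{34} = L_{33} + L_{32} = 7881196 + 4870847 = 12752043

12752043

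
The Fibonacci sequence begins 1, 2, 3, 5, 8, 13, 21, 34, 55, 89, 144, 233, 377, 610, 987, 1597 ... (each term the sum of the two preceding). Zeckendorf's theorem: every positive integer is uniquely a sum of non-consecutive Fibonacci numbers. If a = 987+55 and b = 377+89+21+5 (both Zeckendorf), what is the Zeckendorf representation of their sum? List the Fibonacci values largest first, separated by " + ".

The two numbers are 1042 and 492, so their sum is 1534.
subtract 987 from 1534: 547 remains
subtract 377 from 547: 170 remains
subtract 144 from 170: 26 remains
subtract 21 from 26: 5 remains
subtract 5 from 5: 0 remains

987 + 377 + 144 + 21 + 5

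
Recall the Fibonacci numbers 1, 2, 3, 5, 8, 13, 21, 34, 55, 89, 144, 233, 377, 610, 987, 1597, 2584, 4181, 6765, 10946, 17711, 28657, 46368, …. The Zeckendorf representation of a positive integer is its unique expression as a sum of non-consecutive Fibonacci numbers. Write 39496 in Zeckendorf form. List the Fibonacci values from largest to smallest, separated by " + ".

28657 + 6765 + 2584 + 987 + 377 + 89 + 34 + 3

28657 ≤ 39496 < 46368, so take 28657; remainder 10839
6765 ≤ 10839 < 10946, so take 6765; remainder 4074
2584 ≤ 4074 < 4181, so take 2584; remainder 1490
987 ≤ 1490 < 1597, so take 987; remainder 503
377 ≤ 503 < 610, so take 377; remainder 126
89 ≤ 126 < 144, so take 89; remainder 37
34 ≤ 37 < 55, so take 34; remainder 3
3 ≤ 3 < 5, so take 3; remainder 0
So 39496 = 28657 + 6765 + 2584 + 987 + 377 + 89 + 34 + 3, with no two terms consecutive in the sequence.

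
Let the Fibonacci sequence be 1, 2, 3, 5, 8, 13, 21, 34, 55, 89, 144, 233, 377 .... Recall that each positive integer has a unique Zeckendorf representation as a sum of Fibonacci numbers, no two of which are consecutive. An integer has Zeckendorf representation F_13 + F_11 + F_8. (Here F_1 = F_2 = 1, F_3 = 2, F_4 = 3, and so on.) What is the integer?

343

F_13 + F_11 + F_8 = 233 + 89 + 21 = 343.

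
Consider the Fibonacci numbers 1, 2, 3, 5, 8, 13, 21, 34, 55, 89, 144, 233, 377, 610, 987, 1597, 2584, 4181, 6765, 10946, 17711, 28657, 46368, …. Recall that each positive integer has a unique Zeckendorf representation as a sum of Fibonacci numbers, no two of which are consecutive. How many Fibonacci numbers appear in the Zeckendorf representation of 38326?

8

28657 ≤ 38326 < 46368, so take 28657; remainder 9669
6765 ≤ 9669 < 10946, so take 6765; remainder 2904
2584 ≤ 2904 < 4181, so take 2584; remainder 320
233 ≤ 320 < 377, so take 233; remainder 87
55 ≤ 87 < 89, so take 55; remainder 32
21 ≤ 32 < 34, so take 21; remainder 11
8 ≤ 11 < 13, so take 8; remainder 3
3 ≤ 3 < 5, so take 3; remainder 0
38326 = 28657 + 6765 + 2584 + 233 + 55 + 21 + 8 + 3, which has 8 terms.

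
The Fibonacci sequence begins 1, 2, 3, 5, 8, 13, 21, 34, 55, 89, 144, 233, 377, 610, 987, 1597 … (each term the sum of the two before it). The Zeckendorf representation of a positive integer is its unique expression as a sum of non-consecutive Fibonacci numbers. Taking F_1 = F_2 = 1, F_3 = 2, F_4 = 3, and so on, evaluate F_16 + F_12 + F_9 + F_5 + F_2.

1171

F_16 + F_12 + F_9 + F_5 + F_2 = 987 + 144 + 34 + 5 + 1 = 1171.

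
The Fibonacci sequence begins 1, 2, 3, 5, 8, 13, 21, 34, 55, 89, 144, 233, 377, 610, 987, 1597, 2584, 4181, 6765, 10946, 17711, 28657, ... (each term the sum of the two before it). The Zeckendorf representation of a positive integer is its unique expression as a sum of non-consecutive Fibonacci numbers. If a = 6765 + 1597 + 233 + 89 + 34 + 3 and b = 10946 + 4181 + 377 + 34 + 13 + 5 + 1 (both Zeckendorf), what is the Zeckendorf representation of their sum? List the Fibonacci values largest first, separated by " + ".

The two numbers are 8721 and 15557, so their sum is 24278.
Repeatedly subtract the largest Fibonacci number that fits:
24278: greatest Fibonacci not exceeding it is 17711, leaving 6567
6567: greatest Fibonacci not exceeding it is 4181, leaving 2386
2386: greatest Fibonacci not exceeding it is 1597, leaving 789
789: greatest Fibonacci not exceeding it is 610, leaving 179
179: greatest Fibonacci not exceeding it is 144, leaving 35
35: greatest Fibonacci not exceeding it is 34, leaving 1
1: greatest Fibonacci not exceeding it is 1, leaving 0

17711 + 4181 + 1597 + 610 + 144 + 34 + 1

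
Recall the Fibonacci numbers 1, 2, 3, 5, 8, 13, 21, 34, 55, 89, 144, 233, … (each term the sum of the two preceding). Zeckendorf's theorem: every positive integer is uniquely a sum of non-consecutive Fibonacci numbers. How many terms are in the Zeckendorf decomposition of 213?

Greedily peel off the largest Fibonacci term at each step:
213 − 144 = 69
69 − 55 = 14
14 − 13 = 1
1 − 1 = 0
213 = 144 + 55 + 13 + 1, which has 4 terms.

4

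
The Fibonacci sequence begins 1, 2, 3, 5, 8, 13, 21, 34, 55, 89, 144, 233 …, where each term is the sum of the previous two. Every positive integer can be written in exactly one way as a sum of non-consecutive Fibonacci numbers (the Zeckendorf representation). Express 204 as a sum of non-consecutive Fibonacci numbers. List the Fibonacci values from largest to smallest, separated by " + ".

144 + 55 + 5

Greedily peel off the largest Fibonacci term at each step:
largest Fibonacci ≤ 204 is 144; 204 − 144 = 60
largest Fibonacci ≤ 60 is 55; 60 − 55 = 5
largest Fibonacci ≤ 5 is 5; 5 − 5 = 0
So 204 = 144 + 55 + 5, with no two terms consecutive in the sequence.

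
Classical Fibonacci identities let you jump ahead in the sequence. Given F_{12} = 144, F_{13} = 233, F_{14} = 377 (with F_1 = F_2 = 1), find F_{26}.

By the addition formula F_{m+n} = F_m F_{n+1} + F_{m−1} F_n with m=13, n=13: F_{26} = 233·377 + 144·233 = 87841 + 33552 = 121393.

121393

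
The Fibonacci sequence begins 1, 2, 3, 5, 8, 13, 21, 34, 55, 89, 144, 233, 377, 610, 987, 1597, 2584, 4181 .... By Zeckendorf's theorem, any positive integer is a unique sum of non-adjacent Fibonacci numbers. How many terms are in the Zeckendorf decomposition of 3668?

4

3668 − 2584 = 1084
1084 − 987 = 97
97 − 89 = 8
8 − 8 = 0
3668 = 2584 + 987 + 89 + 8, which has 4 terms.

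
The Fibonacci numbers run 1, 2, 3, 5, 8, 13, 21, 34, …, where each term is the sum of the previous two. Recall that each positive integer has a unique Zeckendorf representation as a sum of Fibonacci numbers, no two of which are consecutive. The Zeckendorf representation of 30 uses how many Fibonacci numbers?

Repeatedly subtract the largest Fibonacci number that fits:
largest Fibonacci ≤ 30 is 21; 30 − 21 = 9
largest Fibonacci ≤ 9 is 8; 9 − 8 = 1
largest Fibonacci ≤ 1 is 1; 1 − 1 = 0
30 = 21 + 8 + 1, which has 3 terms.

3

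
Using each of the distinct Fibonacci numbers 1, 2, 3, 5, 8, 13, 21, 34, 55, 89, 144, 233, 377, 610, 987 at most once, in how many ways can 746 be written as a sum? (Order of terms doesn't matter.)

16

746 = 610+89+34+13 = 610+89+34+8+5 = 377+233+89+34+13 = 610+89+34+8+3+2 = 610+89+21+13+8+5 = … (11 more), for 16 in all.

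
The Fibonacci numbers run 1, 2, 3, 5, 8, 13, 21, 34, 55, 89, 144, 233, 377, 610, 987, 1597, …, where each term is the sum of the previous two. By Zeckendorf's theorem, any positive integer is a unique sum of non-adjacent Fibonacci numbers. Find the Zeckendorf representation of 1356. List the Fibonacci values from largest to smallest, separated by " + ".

Greedily peel off the largest Fibonacci term at each step:
1356: greatest Fibonacci not exceeding it is 987, leaving 369
369: greatest Fibonacci not exceeding it is 233, leaving 136
136: greatest Fibonacci not exceeding it is 89, leaving 47
47: greatest Fibonacci not exceeding it is 34, leaving 13
13: greatest Fibonacci not exceeding it is 13, leaving 0
So 1356 = 987 + 233 + 89 + 34 + 13, with no two terms consecutive in the sequence.

987 + 233 + 89 + 34 + 13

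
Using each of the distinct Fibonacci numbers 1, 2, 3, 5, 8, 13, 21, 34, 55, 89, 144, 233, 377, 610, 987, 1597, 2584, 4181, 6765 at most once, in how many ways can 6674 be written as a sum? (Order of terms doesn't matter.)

24

Starting from the Zeckendorf form and repeatedly splitting a term F_k into F_{k−1} + F_{k−2} (when neither is already used) reaches every representation.
6674 = 4181+1597+610+233+34+13+5+1 = 4181+1597+610+233+34+13+3+2+1 = 4181+1597+610+144+89+34+13+5+1 = 4181+1597+610+233+34+8+5+3+2+1 = … (20 more), for 24 in all.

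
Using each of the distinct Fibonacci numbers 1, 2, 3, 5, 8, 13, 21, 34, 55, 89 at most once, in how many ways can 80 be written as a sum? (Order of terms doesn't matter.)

3

80 = 55+21+3+1 = 55+13+8+3+1 = 34+21+13+8+3+1 — 3 representations.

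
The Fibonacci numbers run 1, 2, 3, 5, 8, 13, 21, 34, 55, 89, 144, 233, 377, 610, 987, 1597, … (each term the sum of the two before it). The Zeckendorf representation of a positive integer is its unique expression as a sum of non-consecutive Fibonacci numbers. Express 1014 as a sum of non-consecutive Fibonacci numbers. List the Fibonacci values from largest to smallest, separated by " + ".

987 + 21 + 5 + 1

Greedily peel off the largest Fibonacci term at each step:
1014 − 987 = 27
27 − 21 = 6
6 − 5 = 1
1 − 1 = 0
So 1014 = 987 + 21 + 5 + 1, with no two terms consecutive in the sequence.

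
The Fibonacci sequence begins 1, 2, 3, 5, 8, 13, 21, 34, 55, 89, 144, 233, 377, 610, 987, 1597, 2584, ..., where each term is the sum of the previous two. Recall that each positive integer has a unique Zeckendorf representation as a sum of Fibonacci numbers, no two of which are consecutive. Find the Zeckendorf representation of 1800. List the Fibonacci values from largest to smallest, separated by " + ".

1597 + 144 + 55 + 3 + 1

Repeatedly subtract the largest Fibonacci number that fits:
1800: greatest Fibonacci not exceeding it is 1597, leaving 203
203: greatest Fibonacci not exceeding it is 144, leaving 59
59: greatest Fibonacci not exceeding it is 55, leaving 4
4: greatest Fibonacci not exceeding it is 3, leaving 1
1: greatest Fibonacci not exceeding it is 1, leaving 0
So 1800 = 1597 + 144 + 55 + 3 + 1, with no two terms consecutive in the sequence.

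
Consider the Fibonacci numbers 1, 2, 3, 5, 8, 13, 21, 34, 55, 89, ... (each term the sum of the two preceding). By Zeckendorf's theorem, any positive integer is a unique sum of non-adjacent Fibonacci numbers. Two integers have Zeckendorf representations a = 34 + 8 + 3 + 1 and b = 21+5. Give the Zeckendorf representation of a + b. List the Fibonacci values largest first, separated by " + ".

The two numbers are 46 and 26, so their sum is 72.
take 55 (≤ 72); 72 − 55 = 17
take 13 (≤ 17); 17 − 13 = 4
take 3 (≤ 4); 4 − 3 = 1
take 1 (≤ 1); 1 − 1 = 0

55 + 13 + 3 + 1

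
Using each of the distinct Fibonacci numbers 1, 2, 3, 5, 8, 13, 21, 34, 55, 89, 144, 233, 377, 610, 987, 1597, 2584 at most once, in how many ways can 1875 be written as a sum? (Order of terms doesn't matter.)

39

Starting from the Zeckendorf form and repeatedly splitting a term F_k into F_{k−1} + F_{k−2} (when neither is already used) reaches every representation.
1875 = 1597+233+34+8+3 = 1597+233+34+8+2+1 = 1597+233+21+13+8+3 = … (36 more), for 39 in all.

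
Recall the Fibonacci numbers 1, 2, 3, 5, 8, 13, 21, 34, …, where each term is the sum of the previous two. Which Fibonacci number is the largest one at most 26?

21

21 ≤ 26 < 34, so the largest Fibonacci number not exceeding 26 is 21.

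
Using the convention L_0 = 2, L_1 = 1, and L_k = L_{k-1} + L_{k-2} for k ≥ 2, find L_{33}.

7881196

Iterating the recurrence up to L_{27} = 439204 and L_{26} = 271443:
L_{28} = L_{27} + L_{26} = 439204 + 271443 = 710647
L_{29} = L_{28} + L_{27} = 710647 + 439204 = 1149851
L_{30} = L_{29} + L_{28} = 1149851 + 710647 = 1860498
L_{31} = L_{30} + L_{29} = 1860498 + 1149851 = 3010349
L_{32} = L_{31} + L_{30} = 3010349 + 1860498 = 4870847
L_{33} = L_{32} + L_{31} = 4870847 + 3010349 = 7881196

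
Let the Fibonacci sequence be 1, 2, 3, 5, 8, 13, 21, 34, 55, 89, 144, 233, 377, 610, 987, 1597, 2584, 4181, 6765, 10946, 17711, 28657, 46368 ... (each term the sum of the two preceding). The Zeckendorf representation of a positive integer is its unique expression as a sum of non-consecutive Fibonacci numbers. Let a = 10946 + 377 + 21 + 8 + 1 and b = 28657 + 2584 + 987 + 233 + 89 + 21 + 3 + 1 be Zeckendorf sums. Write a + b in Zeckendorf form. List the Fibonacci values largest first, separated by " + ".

28657 + 10946 + 4181 + 144

The two numbers are 11353 and 32575, so their sum is 43928.
subtract 28657 from 43928: 15271 remains
subtract 10946 from 15271: 4325 remains
subtract 4181 from 4325: 144 remains
subtract 144 from 144: 0 remains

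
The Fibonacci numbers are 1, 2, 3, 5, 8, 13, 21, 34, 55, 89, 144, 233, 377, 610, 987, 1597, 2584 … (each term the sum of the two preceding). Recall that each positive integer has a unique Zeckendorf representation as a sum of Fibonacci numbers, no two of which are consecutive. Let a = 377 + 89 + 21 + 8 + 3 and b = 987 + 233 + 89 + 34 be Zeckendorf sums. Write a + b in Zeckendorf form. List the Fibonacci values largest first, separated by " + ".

The two numbers are 498 and 1343, so their sum is 1841.
Repeatedly subtract the largest Fibonacci number that fits:
1841 − 1597 = 244
244 − 233 = 11
11 − 8 = 3
3 − 3 = 0

1597 + 233 + 8 + 3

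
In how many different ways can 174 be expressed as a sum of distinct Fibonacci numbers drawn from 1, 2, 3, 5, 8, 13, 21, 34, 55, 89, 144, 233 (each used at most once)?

174 = 144+21+8+1 = 144+21+5+3+1 = 89+55+21+8+1 = … (4 more), for 7 in all.

7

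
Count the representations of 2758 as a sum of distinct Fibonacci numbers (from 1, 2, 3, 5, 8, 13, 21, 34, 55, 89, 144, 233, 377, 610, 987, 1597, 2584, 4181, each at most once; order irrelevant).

2758 = 2584+144+21+8+1 = 2584+144+21+5+3+1 = 2584+89+55+21+8+1 = 1597+987+144+21+8+1 = 2584+144+13+8+5+3+1 = … (20 more), for 25 in all.

25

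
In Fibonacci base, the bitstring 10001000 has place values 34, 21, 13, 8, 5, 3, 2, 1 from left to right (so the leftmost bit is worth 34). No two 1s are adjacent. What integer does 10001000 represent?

39

Summing the place values of the 1 bits: 34 + 5 = 39.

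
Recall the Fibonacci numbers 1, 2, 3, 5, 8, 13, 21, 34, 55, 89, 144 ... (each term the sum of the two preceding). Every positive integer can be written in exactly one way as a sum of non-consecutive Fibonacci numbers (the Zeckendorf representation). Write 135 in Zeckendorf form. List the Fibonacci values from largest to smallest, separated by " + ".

Greedy algorithm:
135 − 89 = 46
46 − 34 = 12
12 − 8 = 4
4 − 3 = 1
1 − 1 = 0
So 135 = 89 + 34 + 8 + 3 + 1, with no two terms consecutive in the sequence.

89 + 34 + 8 + 3 + 1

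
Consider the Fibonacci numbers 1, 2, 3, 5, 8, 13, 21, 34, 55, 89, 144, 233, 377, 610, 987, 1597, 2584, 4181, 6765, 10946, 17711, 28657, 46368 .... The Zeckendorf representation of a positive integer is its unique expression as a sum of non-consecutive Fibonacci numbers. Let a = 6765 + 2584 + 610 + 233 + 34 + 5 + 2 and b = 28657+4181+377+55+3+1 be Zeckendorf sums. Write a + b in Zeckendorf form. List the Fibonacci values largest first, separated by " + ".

28657 + 10946 + 2584 + 987 + 233 + 89 + 8 + 3

The two numbers are 10233 and 33274, so their sum is 43507.
subtract 28657 from 43507: 14850 remains
subtract 10946 from 14850: 3904 remains
subtract 2584 from 3904: 1320 remains
subtract 987 from 1320: 333 remains
subtract 233 from 333: 100 remains
subtract 89 from 100: 11 remains
subtract 8 from 11: 3 remains
subtract 3 from 3: 0 remains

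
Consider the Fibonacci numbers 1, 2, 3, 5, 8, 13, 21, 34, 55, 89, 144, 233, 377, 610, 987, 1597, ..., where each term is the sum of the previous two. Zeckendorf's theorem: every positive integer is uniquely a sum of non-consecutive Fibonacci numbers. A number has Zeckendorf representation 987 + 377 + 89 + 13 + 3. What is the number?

1469

987 + 377 + 89 + 13 + 3 = 1469.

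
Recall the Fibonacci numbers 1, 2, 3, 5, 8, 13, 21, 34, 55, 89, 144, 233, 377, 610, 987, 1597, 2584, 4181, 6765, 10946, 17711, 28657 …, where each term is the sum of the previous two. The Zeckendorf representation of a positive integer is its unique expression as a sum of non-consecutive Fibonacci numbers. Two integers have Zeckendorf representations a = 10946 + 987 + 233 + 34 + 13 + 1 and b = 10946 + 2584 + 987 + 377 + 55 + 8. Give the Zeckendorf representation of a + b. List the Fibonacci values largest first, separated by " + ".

The two numbers are 12214 and 14957, so their sum is 27171.
take 17711 (≤ 27171); 27171 − 17711 = 9460
take 6765 (≤ 9460); 9460 − 6765 = 2695
take 2584 (≤ 2695); 2695 − 2584 = 111
take 89 (≤ 111); 111 − 89 = 22
take 21 (≤ 22); 22 − 21 = 1
take 1 (≤ 1); 1 − 1 = 0

17711 + 6765 + 2584 + 89 + 21 + 1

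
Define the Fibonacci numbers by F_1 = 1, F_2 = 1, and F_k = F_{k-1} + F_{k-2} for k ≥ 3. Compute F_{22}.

Iterating the recurrence up to F_{18} = 2584 and F_{17} = 1597:
F_{19} = F_{18} + F_{17} = 2584 + 1597 = 4181
F_{20} = F_{19} + F_{18} = 4181 + 2584 = 6765
F_{21} = F_{20} + F_{19} = 6765 + 4181 = 10946
F_{22} = F_{21} + F_{20} = 10946 + 6765 = 17711

17711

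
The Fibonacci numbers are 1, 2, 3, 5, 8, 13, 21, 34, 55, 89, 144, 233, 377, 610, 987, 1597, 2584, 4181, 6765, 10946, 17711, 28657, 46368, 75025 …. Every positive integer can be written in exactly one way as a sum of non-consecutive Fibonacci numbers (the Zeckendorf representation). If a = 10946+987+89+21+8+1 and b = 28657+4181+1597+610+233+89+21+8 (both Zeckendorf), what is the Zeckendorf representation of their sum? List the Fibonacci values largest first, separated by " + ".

The two numbers are 12052 and 35396, so their sum is 47448.
Greedily peel off the largest Fibonacci term at each step:
47448: greatest Fibonacci not exceeding it is 46368, leaving 1080
1080: greatest Fibonacci not exceeding it is 987, leaving 93
93: greatest Fibonacci not exceeding it is 89, leaving 4
4: greatest Fibonacci not exceeding it is 3, leaving 1
1: greatest Fibonacci not exceeding it is 1, leaving 0

46368 + 987 + 89 + 3 + 1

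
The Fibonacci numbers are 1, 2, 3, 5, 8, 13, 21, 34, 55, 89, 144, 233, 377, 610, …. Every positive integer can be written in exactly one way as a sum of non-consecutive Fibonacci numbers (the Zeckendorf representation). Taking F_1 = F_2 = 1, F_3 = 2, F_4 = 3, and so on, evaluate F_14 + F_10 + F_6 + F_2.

441

F_14 + F_10 + F_6 + F_2 = 377 + 55 + 8 + 1 = 441.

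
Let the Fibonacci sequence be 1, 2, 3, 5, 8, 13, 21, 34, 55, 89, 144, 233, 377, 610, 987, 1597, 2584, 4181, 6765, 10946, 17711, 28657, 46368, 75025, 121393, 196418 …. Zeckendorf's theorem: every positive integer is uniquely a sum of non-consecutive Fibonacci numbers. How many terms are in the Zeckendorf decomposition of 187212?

Greedily peel off the largest Fibonacci term at each step:
largest Fibonacci ≤ 187212 is 121393; 187212 − 121393 = 65819
largest Fibonacci ≤ 65819 is 46368; 65819 − 46368 = 19451
largest Fibonacci ≤ 19451 is 17711; 19451 − 17711 = 1740
largest Fibonacci ≤ 1740 is 1597; 1740 − 1597 = 143
largest Fibonacci ≤ 143 is 89; 143 − 89 = 54
largest Fibonacci ≤ 54 is 34; 54 − 34 = 20
largest Fibonacci ≤ 20 is 13; 20 − 13 = 7
largest Fibonacci ≤ 7 is 5; 7 − 5 = 2
largest Fibonacci ≤ 2 is 2; 2 − 2 = 0
187212 = 121393 + 46368 + 17711 + 1597 + 89 + 34 + 13 + 5 + 2, which has 9 terms.

9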